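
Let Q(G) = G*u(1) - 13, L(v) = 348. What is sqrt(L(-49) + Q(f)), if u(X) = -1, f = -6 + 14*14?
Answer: sqrt(145) ≈ 12.042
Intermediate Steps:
f = 190 (f = -6 + 196 = 190)
Q(G) = -13 - G (Q(G) = G*(-1) - 13 = -G - 13 = -13 - G)
sqrt(L(-49) + Q(f)) = sqrt(348 + (-13 - 1*190)) = sqrt(348 + (-13 - 190)) = sqrt(348 - 203) = sqrt(145)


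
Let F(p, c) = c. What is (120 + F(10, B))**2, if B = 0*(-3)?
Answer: 14400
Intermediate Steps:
B = 0
(120 + F(10, B))**2 = (120 + 0)**2 = 120**2 = 14400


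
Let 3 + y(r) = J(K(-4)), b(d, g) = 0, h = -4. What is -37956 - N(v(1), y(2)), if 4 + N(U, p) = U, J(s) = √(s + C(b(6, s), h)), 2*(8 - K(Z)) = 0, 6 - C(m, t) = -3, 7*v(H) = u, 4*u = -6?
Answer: -531325/14 ≈ -37952.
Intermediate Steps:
u = -3/2 (u = (¼)*(-6) = -3/2 ≈ -1.5000)
v(H) = -3/14 (v(H) = (⅐)*(-3/2) = -3/14)
C(m, t) = 9 (C(m, t) = 6 - 1*(-3) = 6 + 3 = 9)
K(Z) = 8 (K(Z) = 8 - ½*0 = 8 + 0 = 8)
J(s) = √(9 + s) (J(s) = √(s + 9) = √(9 + s))
y(r) = -3 + √17 (y(r) = -3 + √(9 + 8) = -3 + √17)
N(U, p) = -4 + U
-37956 - N(v(1), y(2)) = -37956 - (-4 - 3/14) = -37956 - 1*(-59/14) = -37956 + 59/14 = -531325/14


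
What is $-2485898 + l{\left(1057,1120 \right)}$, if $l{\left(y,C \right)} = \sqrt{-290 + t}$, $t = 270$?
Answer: $-2485898 + 2 i \sqrt{5} \approx -2.4859 \cdot 10^{6} + 4.4721 i$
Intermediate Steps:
$l{\left(y,C \right)} = 2 i \sqrt{5}$ ($l{\left(y,C \right)} = \sqrt{-290 + 270} = \sqrt{-20} = 2 i \sqrt{5}$)
$-2485898 + l{\left(1057,1120 \right)} = -2485898 + 2 i \sqrt{5}$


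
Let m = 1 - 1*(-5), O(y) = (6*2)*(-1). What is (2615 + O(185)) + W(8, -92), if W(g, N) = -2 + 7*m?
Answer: 2643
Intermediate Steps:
O(y) = -12 (O(y) = 12*(-1) = -12)
m = 6 (m = 1 + 5 = 6)
W(g, N) = 40 (W(g, N) = -2 + 7*6 = -2 + 42 = 40)
(2615 + O(185)) + W(8, -92) = (2615 - 12) + 40 = 2603 + 40 = 2643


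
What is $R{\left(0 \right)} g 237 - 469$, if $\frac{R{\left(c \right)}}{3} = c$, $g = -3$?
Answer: $-469$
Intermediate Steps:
$R{\left(c \right)} = 3 c$
$R{\left(0 \right)} g 237 - 469 = 3 \cdot 0 \left(-3\right) 237 - 469 = 0 \left(-3\right) 237 - 469 = 0 \cdot 237 - 469 = 0 - 469 = -469$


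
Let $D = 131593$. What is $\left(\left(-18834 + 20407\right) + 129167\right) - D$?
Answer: $-853$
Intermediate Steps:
$\left(\left(-18834 + 20407\right) + 129167\right) - D = \left(\left(-18834 + 20407\right) + 129167\right) - 131593 = \left(1573 + 129167\right) - 131593 = 130740 - 131593 = -853$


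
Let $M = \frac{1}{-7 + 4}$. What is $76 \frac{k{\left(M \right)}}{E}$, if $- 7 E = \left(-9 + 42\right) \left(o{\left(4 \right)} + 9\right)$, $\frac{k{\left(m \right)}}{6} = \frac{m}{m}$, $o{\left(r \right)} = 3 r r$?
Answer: $- \frac{56}{33} \approx -1.697$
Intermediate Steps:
$o{\left(r \right)} = 3 r^{2}$
$M = - \frac{1}{3}$ ($M = \frac{1}{-3} = - \frac{1}{3} \approx -0.33333$)
$k{\left(m \right)} = 6$ ($k{\left(m \right)} = 6 \frac{m}{m} = 6 \cdot 1 = 6$)
$E = - \frac{1881}{7}$ ($E = - \frac{\left(-9 + 42\right) \left(3 \cdot 4^{2} + 9\right)}{7} = - \frac{33 \left(3 \cdot 16 + 9\right)}{7} = - \frac{33 \left(48 + 9\right)}{7} = - \frac{33 \cdot 57}{7} = \left(- \frac{1}{7}\right) 1881 = - \frac{1881}{7} \approx -268.71$)
$76 \frac{k{\left(M \right)}}{E} = 76 \frac{6}{- \frac{1881}{7}} = 76 \cdot 6 \left(- \frac{7}{1881}\right) = 76 \left(- \frac{14}{627}\right) = - \frac{56}{33}$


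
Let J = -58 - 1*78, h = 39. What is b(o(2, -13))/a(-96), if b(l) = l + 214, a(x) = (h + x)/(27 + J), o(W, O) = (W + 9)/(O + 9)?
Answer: 92105/228 ≈ 403.97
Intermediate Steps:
o(W, O) = (9 + W)/(9 + O)
J = -136 (J = -58 - 78 = -136)
a(x) = -39/109 - x/109 (a(x) = (39 + x)/(27 - 136) = (39 + x)/(-109) = (39 + x)*(-1/109) = -39/109 - x/109)
b(l) = 214 + l
b(o(2, -13))/a(-96) = (214 + (9 + 2)/(9 - 13))/(-39/109 - 1/109*(-96)) = (214 + 11/(-4))/(-39/109 + 96/109) = (214 - 1/4*11)/(57/109) = (214 - 11/4)*(109/57) = (845/4)*(109/57) = 92105/228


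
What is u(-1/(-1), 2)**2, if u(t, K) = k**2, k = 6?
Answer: 1296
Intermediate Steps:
u(t, K) = 36 (u(t, K) = 6**2 = 36)
u(-1/(-1), 2)**2 = 36**2 = 1296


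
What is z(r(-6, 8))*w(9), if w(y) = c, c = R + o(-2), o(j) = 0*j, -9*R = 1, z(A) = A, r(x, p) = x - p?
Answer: 14/9 ≈ 1.5556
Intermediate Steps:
R = -⅑ (R = -⅑*1 = -⅑ ≈ -0.11111)
o(j) = 0
c = -⅑ (c = -⅑ + 0 = -⅑ ≈ -0.11111)
w(y) = -⅑
z(r(-6, 8))*w(9) = (-6 - 1*8)*(-⅑) = (-6 - 8)*(-⅑) = -14*(-⅑) = 14/9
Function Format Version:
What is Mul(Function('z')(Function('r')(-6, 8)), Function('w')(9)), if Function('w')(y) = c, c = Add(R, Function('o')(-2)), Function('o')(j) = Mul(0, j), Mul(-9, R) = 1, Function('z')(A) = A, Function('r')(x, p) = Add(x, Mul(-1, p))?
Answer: Rational(14, 9) ≈ 1.5556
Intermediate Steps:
R = Rational(-1, 9) (R = Mul(Rational(-1, 9), 1) = Rational(-1, 9) ≈ -0.11111)
Function('o')(j) = 0
c = Rational(-1, 9) (c = Add(Rational(-1, 9), 0) = Rational(-1, 9) ≈ -0.11111)
Function('w')(y) = Rational(-1, 9)
Mul(Function('z')(Function('r')(-6, 8)), Function('w')(9)) = Mul(Add(-6, Mul(-1, 8)), Rational(-1, 9)) = Mul(Add(-6, -8), Rational(-1, 9)) = Mul(-14, Rational(-1, 9)) = Rational(14, 9)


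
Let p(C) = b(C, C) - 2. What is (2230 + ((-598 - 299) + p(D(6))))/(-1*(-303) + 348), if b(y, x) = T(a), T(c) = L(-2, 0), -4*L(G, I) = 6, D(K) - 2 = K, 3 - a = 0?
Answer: 2659/1302 ≈ 2.0422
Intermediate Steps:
a = 3 (a = 3 - 1*0 = 3 + 0 = 3)
D(K) = 2 + K
L(G, I) = -3/2 (L(G, I) = -¼*6 = -3/2)
T(c) = -3/2
b(y, x) = -3/2
p(C) = -7/2 (p(C) = -3/2 - 2 = -7/2)
(2230 + ((-598 - 299) + p(D(6))))/(-1*(-303) + 348) = (2230 + ((-598 - 299) - 7/2))/(-1*(-303) + 348) = (2230 + (-897 - 7/2))/(303 + 348) = (2230 - 1801/2)/651 = (2659/2)*(1/651) = 2659/1302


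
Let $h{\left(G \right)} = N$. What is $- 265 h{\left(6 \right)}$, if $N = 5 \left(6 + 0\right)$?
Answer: $-7950$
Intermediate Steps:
$N = 30$ ($N = 5 \cdot 6 = 30$)
$h{\left(G \right)} = 30$
$- 265 h{\left(6 \right)} = \left(-265\right) 30 = -7950$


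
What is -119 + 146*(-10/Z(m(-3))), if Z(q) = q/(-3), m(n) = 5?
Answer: 757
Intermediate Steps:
Z(q) = -q/3 (Z(q) = q*(-⅓) = -q/3)
-119 + 146*(-10/Z(m(-3))) = -119 + 146*(-10/((-⅓*5))) = -119 + 146*(-10/(-5/3)) = -119 + 146*(-10*(-⅗)) = -119 + 146*6 = -119 + 876 = 757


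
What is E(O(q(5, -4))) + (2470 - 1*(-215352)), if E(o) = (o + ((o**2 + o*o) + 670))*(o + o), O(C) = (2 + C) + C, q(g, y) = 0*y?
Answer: 220542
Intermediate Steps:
q(g, y) = 0
O(C) = 2 + 2*C
E(o) = 2*o*(670 + o + 2*o**2) (E(o) = (o + ((o**2 + o**2) + 670))*(2*o) = (o + (2*o**2 + 670))*(2*o) = (o + (670 + 2*o**2))*(2*o) = (670 + o + 2*o**2)*(2*o) = 2*o*(670 + o + 2*o**2))
E(O(q(5, -4))) + (2470 - 1*(-215352)) = 2*(2 + 2*0)*(670 + (2 + 2*0) + 2*(2 + 2*0)**2) + (2470 - 1*(-215352)) = 2*(2 + 0)*(670 + (2 + 0) + 2*(2 + 0)**2) + (2470 + 215352) = 2*2*(670 + 2 + 2*2**2) + 217822 = 2*2*(670 + 2 + 2*4) + 217822 = 2*2*(670 + 2 + 8) + 217822 = 2*2*680 + 217822 = 2720 + 217822 = 220542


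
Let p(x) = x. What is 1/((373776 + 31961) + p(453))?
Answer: 1/406190 ≈ 2.4619e-6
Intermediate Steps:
1/((373776 + 31961) + p(453)) = 1/((373776 + 31961) + 453) = 1/(405737 + 453) = 1/406190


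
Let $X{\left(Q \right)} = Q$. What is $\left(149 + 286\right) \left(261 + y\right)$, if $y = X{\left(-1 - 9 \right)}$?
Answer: $109185$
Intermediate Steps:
$y = -10$ ($y = -1 - 9 = -10$)
$\left(149 + 286\right) \left(261 + y\right) = \left(149 + 286\right) \left(261 - 10\right) = 435 \cdot 251 = 109185$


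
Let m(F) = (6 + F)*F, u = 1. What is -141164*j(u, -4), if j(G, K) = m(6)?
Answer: -10163808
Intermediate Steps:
m(F) = F*(6 + F)
j(G, K) = 72 (j(G, K) = 6*(6 + 6) = 6*12 = 72)
-141164*j(u, -4) = -141164*72 = -10163808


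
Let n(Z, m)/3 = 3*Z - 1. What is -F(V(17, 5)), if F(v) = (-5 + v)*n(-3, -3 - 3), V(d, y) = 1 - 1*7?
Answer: -330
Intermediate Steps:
n(Z, m) = -3 + 9*Z (n(Z, m) = 3*(3*Z - 1) = 3*(-1 + 3*Z) = -3 + 9*Z)
V(d, y) = -6 (V(d, y) = 1 - 7 = -6)
F(v) = 150 - 30*v (F(v) = (-5 + v)*(-3 + 9*(-3)) = (-5 + v)*(-3 - 27) = (-5 + v)*(-30) = 150 - 30*v)
-F(V(17, 5)) = -(150 - 30*(-6)) = -(150 + 180) = -1*330 = -330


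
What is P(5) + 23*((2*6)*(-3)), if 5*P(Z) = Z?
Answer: -827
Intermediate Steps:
P(Z) = Z/5
P(5) + 23*((2*6)*(-3)) = (1/5)*5 + 23*((2*6)*(-3)) = 1 + 23*(12*(-3)) = 1 + 23*(-36) = 1 - 828 = -827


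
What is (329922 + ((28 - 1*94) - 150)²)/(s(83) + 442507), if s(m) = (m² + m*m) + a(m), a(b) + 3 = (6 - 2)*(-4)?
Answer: 188289/228133 ≈ 0.82535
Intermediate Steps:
a(b) = -19 (a(b) = -3 + (6 - 2)*(-4) = -3 + 4*(-4) = -3 - 16 = -19)
s(m) = -19 + 2*m² (s(m) = (m² + m*m) - 19 = (m² + m²) - 19 = 2*m² - 19 = -19 + 2*m²)
(329922 + ((28 - 1*94) - 150)²)/(s(83) + 442507) = (329922 + ((28 - 1*94) - 150)²)/((-19 + 2*83²) + 442507) = (329922 + ((28 - 94) - 150)²)/((-19 + 2*6889) + 442507) = (329922 + (-66 - 150)²)/((-19 + 13778) + 442507) = (329922 + (-216)²)/(13759 + 442507) = (329922 + 46656)/456266 = 376578*(1/456266) = 188289/228133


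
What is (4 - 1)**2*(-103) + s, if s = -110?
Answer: -1037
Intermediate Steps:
(4 - 1)**2*(-103) + s = (4 - 1)**2*(-103) - 110 = 3**2*(-103) - 110 = 9*(-103) - 110 = -927 - 110 = -1037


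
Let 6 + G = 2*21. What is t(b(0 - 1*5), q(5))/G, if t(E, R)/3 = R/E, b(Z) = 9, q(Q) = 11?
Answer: 11/108 ≈ 0.10185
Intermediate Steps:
t(E, R) = 3*R/E (t(E, R) = 3*(R/E) = 3*R/E)
G = 36 (G = -6 + 2*21 = -6 + 42 = 36)
t(b(0 - 1*5), q(5))/G = (3*11/9)/36 = (3*11*(⅑))*(1/36) = (11/3)*(1/36) = 11/108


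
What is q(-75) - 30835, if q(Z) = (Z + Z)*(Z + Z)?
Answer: -8335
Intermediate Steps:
q(Z) = 4*Z**2 (q(Z) = (2*Z)*(2*Z) = 4*Z**2)
q(-75) - 30835 = 4*(-75)**2 - 30835 = 4*5625 - 30835 = 22500 - 30835 = -8335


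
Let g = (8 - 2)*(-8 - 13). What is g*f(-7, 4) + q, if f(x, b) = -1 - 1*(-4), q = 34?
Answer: -344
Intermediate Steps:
g = -126 (g = 6*(-21) = -126)
f(x, b) = 3 (f(x, b) = -1 + 4 = 3)
g*f(-7, 4) + q = -126*3 + 34 = -378 + 34 = -344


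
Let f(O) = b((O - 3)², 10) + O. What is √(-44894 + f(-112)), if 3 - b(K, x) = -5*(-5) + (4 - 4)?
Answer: 2*I*√11257 ≈ 212.2*I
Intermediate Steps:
b(K, x) = -22 (b(K, x) = 3 - (-5*(-5) + (4 - 4)) = 3 - (25 + 0) = 3 - 1*25 = 3 - 25 = -22)
f(O) = -22 + O
√(-44894 + f(-112)) = √(-44894 + (-22 - 112)) = √(-44894 - 134) = √(-45028) = 2*I*√11257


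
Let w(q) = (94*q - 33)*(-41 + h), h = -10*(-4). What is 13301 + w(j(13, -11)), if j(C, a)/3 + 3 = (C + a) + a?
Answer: 16718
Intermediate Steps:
h = 40
j(C, a) = -9 + 3*C + 6*a (j(C, a) = -9 + 3*((C + a) + a) = -9 + 3*(C + 2*a) = -9 + (3*C + 6*a) = -9 + 3*C + 6*a)
w(q) = 33 - 94*q (w(q) = (94*q - 33)*(-41 + 40) = (-33 + 94*q)*(-1) = 33 - 94*q)
13301 + w(j(13, -11)) = 13301 + (33 - 94*(-9 + 3*13 + 6*(-11))) = 13301 + (33 - 94*(-9 + 39 - 66)) = 13301 + (33 - 94*(-36)) = 13301 + (33 + 3384) = 13301 + 3417 = 16718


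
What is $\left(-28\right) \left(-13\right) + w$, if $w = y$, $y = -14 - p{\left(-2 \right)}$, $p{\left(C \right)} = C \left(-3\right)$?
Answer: $344$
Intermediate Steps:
$p{\left(C \right)} = - 3 C$
$y = -20$ ($y = -14 - \left(-3\right) \left(-2\right) = -14 - 6 = -20$)
$w = -20$
$\left(-28\right) \left(-13\right) + w = \left(-28\right) \left(-13\right) - 20 = 364 - 20 = 344$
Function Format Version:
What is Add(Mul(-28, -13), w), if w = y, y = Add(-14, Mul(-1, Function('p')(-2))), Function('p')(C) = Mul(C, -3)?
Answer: 344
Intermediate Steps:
Function('p')(C) = Mul(-3, C)
y = -20 (y = Add(-14, Mul(-1, Mul(-3, -2))) = Add(-14, Mul(-1, 6)) = Add(-14, -6) = -20)
w = -20
Add(Mul(-28, -13), w) = Add(Mul(-28, -13), -20) = Add(364, -20) = 344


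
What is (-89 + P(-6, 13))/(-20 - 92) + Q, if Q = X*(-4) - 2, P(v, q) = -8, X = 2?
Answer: -1023/112 ≈ -9.1339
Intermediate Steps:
Q = -10 (Q = 2*(-4) - 2 = -8 - 2 = -10)
(-89 + P(-6, 13))/(-20 - 92) + Q = (-89 - 8)/(-20 - 92) - 10 = -97/(-112) - 10 = -97*(-1/112) - 10 = 97/112 - 10 = -1023/112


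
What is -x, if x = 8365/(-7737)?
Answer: 8365/7737 ≈ 1.0812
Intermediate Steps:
x = -8365/7737 (x = 8365*(-1/7737) = -8365/7737 ≈ -1.0812)
-x = -1*(-8365/7737) = 8365/7737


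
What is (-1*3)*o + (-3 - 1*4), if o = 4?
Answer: -19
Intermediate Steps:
(-1*3)*o + (-3 - 1*4) = -1*3*4 + (-3 - 1*4) = -3*4 + (-3 - 4) = -12 - 7 = -19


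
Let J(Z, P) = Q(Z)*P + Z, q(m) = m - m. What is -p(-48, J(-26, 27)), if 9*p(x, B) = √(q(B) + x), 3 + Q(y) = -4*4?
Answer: -4*I*√3/9 ≈ -0.7698*I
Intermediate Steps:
q(m) = 0
Q(y) = -19 (Q(y) = -3 - 4*4 = -3 - 16 = -19)
J(Z, P) = Z - 19*P (J(Z, P) = -19*P + Z = Z - 19*P)
p(x, B) = √x/9 (p(x, B) = √(0 + x)/9 = √x/9)
-p(-48, J(-26, 27)) = -√(-48)/9 = -4*I*√3/9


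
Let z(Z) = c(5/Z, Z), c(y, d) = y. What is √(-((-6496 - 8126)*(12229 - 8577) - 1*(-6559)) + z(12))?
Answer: 5*√76885899/6 ≈ 7307.0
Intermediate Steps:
z(Z) = 5/Z
√(-((-6496 - 8126)*(12229 - 8577) - 1*(-6559)) + z(12)) = √(-((-6496 - 8126)*(12229 - 8577) - 1*(-6559)) + 5/12) = √(-(-14622*3652 + 6559) + 5*(1/12)) = √(-(-53399544 + 6559) + 5/12) = √(-1*(-53392985) + 5/12) = √(53392985 + 5/12) = √(640715825/12) = 5*√76885899/6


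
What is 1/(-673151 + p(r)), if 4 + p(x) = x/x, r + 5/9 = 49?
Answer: -1/673154 ≈ -1.4855e-6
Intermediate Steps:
r = 436/9 (r = -5/9 + 49 = 436/9 ≈ 48.444)
p(x) = -3 (p(x) = -4 + x/x = -4 + 1 = -3)
1/(-673151 + p(r)) = 1/(-673151 - 3) = 1/(-673154) = -1/673154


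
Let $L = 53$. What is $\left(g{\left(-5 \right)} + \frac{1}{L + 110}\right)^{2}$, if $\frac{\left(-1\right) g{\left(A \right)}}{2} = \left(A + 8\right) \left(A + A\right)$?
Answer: $\frac{95667961}{26569} \approx 3600.7$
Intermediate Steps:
$g{\left(A \right)} = - 4 A \left(8 + A\right)$ ($g{\left(A \right)} = - 2 \left(A + 8\right) \left(A + A\right) = - 2 \left(8 + A\right) 2 A = - 2 \cdot 2 A \left(8 + A\right) = - 4 A \left(8 + A\right)$)
$\left(g{\left(-5 \right)} + \frac{1}{L + 110}\right)^{2} = \left(\left(-4\right) \left(-5\right) \left(8 - 5\right) + \frac{1}{53 + 110}\right)^{2} = \left(\left(-4\right) \left(-5\right) 3 + \frac{1}{163}\right)^{2} = \left(60 + \frac{1}{163}\right)^{2} = \left(\frac{9781}{163}\right)^{2} = \frac{95667961}{26569}$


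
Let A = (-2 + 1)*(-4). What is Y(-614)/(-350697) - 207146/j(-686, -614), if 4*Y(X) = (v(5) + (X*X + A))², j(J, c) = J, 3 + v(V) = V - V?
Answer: -48604180175563/481156284 ≈ -1.0102e+5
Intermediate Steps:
A = 4 (A = -1*(-4) = 4)
v(V) = -3 (v(V) = -3 + (V - V) = -3 + 0 = -3)
Y(X) = (1 + X²)²/4 (Y(X) = (-3 + (X*X + 4))²/4 = (-3 + (X² + 4))²/4 = (-3 + (4 + X²))²/4 = (1 + X²)²/4)
Y(-614)/(-350697) - 207146/j(-686, -614) = ((1 + (-614)²)²/4)/(-350697) - 207146/(-686) = ((1 + 376996)²/4)*(-1/350697) - 207146*(-1/686) = ((¼)*376997²)*(-1/350697) + 103573/343 = ((¼)*142126738009)*(-1/350697) + 103573/343 = (142126738009/4)*(-1/350697) + 103573/343 = -142126738009/1402788 + 103573/343 = -48604180175563/481156284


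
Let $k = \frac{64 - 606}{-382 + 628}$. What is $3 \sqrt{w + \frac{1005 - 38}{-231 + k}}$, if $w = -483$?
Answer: $\frac{3 i \sqrt{100202627523}}{14342} \approx 66.214 i$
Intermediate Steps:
$k = - \frac{271}{123}$ ($k = - \frac{542}{246} = \left(-542\right) \frac{1}{246} = - \frac{271}{123} \approx -2.2033$)
$3 \sqrt{w + \frac{1005 - 38}{-231 + k}} = 3 \sqrt{-483 + \frac{1005 - 38}{-231 - \frac{271}{123}}} = 3 \sqrt{-483 + \frac{967}{- \frac{28684}{123}}} = 3 \sqrt{-483 + 967 \left(- \frac{123}{28684}\right)} = 3 \sqrt{-483 - \frac{118941}{28684}} = 3 \sqrt{- \frac{13973313}{28684}} = 3 \frac{i \sqrt{100202627523}}{14342} = \frac{3 i \sqrt{100202627523}}{14342}$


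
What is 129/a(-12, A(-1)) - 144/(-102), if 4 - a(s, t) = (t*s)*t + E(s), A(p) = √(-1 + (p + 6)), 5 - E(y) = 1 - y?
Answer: 1211/340 ≈ 3.5618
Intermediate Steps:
E(y) = 4 + y (E(y) = 5 - (1 - y) = 5 + (-1 + y) = 4 + y)
A(p) = √(5 + p) (A(p) = √(-1 + (6 + p)) = √(5 + p))
a(s, t) = -s - s*t² (a(s, t) = 4 - ((t*s)*t + (4 + s)) = 4 - ((s*t)*t + (4 + s)) = 4 - (s*t² + (4 + s)) = 4 - (4 + s + s*t²) = 4 + (-4 - s - s*t²) = -s - s*t²)
129/a(-12, A(-1)) - 144/(-102) = 129/((-12*(-1 - (√(5 - 1))²))) - 144/(-102) = 129/((-12*(-1 - (√4)²))) - 144*(-1/102) = 129/((-12*(-1 - 1*2²))) + 24/17 = 129/((-12*(-1 - 1*4))) + 24/17 = 129/((-12*(-1 - 4))) + 24/17 = 129/((-12*(-5))) + 24/17 = 129/60 + 24/17 = 129*(1/60) + 24/17 = 43/20 + 24/17 = 1211/340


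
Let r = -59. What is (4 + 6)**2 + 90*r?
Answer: -5210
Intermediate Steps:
(4 + 6)**2 + 90*r = (4 + 6)**2 + 90*(-59) = 10**2 - 5310 = 100 - 5310 = -5210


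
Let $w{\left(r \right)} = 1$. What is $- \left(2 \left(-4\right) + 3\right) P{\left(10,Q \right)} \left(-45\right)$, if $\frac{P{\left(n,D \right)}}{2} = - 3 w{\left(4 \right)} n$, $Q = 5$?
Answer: $13500$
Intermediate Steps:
$P{\left(n,D \right)} = - 6 n$ ($P{\left(n,D \right)} = 2 \left(-3\right) 1 n = 2 \left(- 3 n\right) = - 6 n$)
$- \left(2 \left(-4\right) + 3\right) P{\left(10,Q \right)} \left(-45\right) = - \left(2 \left(-4\right) + 3\right) \left(\left(-6\right) 10\right) \left(-45\right) = - \left(-8 + 3\right) \left(-60\right) \left(-45\right) = - \left(-5\right) \left(-60\right) \left(-45\right) = - 300 \left(-45\right) = \left(-1\right) \left(-13500\right) = 13500$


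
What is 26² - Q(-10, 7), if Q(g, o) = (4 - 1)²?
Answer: 667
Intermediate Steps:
Q(g, o) = 9 (Q(g, o) = 3² = 9)
26² - Q(-10, 7) = 26² - 1*9 = 676 - 9 = 667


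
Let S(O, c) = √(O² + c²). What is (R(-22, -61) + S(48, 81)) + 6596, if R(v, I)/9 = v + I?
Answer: 5849 + 3*√985 ≈ 5943.2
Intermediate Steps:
R(v, I) = 9*I + 9*v (R(v, I) = 9*(v + I) = 9*(I + v) = 9*I + 9*v)
(R(-22, -61) + S(48, 81)) + 6596 = ((9*(-61) + 9*(-22)) + √(48² + 81²)) + 6596 = ((-549 - 198) + √(2304 + 6561)) + 6596 = (-747 + √8865) + 6596 = (-747 + 3*√985) + 6596 = 5849 + 3*√985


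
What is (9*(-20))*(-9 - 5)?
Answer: 2520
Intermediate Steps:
(9*(-20))*(-9 - 5) = -180*(-14) = 2520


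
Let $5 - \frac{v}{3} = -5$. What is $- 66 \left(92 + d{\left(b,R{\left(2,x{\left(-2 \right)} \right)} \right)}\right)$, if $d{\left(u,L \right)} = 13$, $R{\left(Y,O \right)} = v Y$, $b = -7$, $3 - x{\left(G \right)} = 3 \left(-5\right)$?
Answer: $-6930$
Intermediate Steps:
$v = 30$ ($v = 15 - -15 = 15 + 15 = 30$)
$x{\left(G \right)} = 18$ ($x{\left(G \right)} = 3 - 3 \left(-5\right) = 3 - -15 = 3 + 15 = 18$)
$R{\left(Y,O \right)} = 30 Y$
$- 66 \left(92 + d{\left(b,R{\left(2,x{\left(-2 \right)} \right)} \right)}\right) = - 66 \left(92 + 13\right) = \left(-66\right) 105 = -6930$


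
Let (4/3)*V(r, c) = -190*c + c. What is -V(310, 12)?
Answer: 1701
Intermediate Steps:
V(r, c) = -567*c/4 (V(r, c) = 3*(-190*c + c)/4 = 3*(-189*c)/4 = -567*c/4)
-V(310, 12) = -(-567)*12/4 = -1*(-1701) = 1701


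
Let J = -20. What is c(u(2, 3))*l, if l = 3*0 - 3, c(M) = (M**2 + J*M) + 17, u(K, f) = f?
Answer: 102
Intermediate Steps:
c(M) = 17 + M**2 - 20*M (c(M) = (M**2 - 20*M) + 17 = 17 + M**2 - 20*M)
l = -3 (l = 0 - 3 = -3)
c(u(2, 3))*l = (17 + 3**2 - 20*3)*(-3) = (17 + 9 - 60)*(-3) = -34*(-3) = 102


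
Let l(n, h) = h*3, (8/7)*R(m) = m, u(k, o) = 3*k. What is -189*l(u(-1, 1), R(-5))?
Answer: 19845/8 ≈ 2480.6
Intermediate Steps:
R(m) = 7*m/8
l(n, h) = 3*h
-189*l(u(-1, 1), R(-5)) = -567*(7/8)*(-5) = -567*(-35)/8 = -189*(-105/8) = 19845/8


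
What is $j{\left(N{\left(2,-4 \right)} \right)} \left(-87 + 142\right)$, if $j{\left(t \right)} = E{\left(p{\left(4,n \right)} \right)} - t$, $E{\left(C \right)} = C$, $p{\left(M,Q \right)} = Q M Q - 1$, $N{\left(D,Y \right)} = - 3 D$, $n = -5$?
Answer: $5775$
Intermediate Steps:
$p{\left(M,Q \right)} = -1 + M Q^{2}$ ($p{\left(M,Q \right)} = M Q Q - 1 = M Q^{2} - 1 = -1 + M Q^{2}$)
$j{\left(t \right)} = 99 - t$ ($j{\left(t \right)} = \left(-1 + 4 \left(-5\right)^{2}\right) - t = \left(-1 + 4 \cdot 25\right) - t = \left(-1 + 100\right) - t = 99 - t$)
$j{\left(N{\left(2,-4 \right)} \right)} \left(-87 + 142\right) = \left(99 - \left(-3\right) 2\right) \left(-87 + 142\right) = \left(99 - -6\right) 55 = \left(99 + 6\right) 55 = 105 \cdot 55 = 5775$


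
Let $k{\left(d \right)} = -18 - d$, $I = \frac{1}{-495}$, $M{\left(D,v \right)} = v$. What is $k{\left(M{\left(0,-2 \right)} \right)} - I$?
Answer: $- \frac{7919}{495} \approx -15.998$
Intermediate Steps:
$I = - \frac{1}{495} \approx -0.0020202$
$k{\left(M{\left(0,-2 \right)} \right)} - I = \left(-18 - -2\right) - - \frac{1}{495} = \left(-18 + 2\right) + \frac{1}{495} = -16 + \frac{1}{495} = - \frac{7919}{495}$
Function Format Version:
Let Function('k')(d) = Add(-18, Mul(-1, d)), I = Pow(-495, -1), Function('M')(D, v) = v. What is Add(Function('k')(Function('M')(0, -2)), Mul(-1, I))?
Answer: Rational(-7919, 495) ≈ -15.998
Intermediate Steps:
I = Rational(-1, 495) ≈ -0.0020202
Add(Function('k')(Function('M')(0, -2)), Mul(-1, I)) = Add(Add(-18, Mul(-1, -2)), Mul(-1, Rational(-1, 495))) = Add(Add(-18, 2), Rational(1, 495)) = Add(-16, Rational(1, 495)) = Rational(-7919, 495)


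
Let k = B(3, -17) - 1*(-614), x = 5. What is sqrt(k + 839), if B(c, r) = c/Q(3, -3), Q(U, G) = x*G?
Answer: 4*sqrt(2270)/5 ≈ 38.116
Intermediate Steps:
Q(U, G) = 5*G
B(c, r) = -c/15 (B(c, r) = c/((5*(-3))) = c/(-15) = c*(-1/15) = -c/15)
k = 3069/5 (k = -1/15*3 - 1*(-614) = -1/5 + 614 = 3069/5 ≈ 613.80)
sqrt(k + 839) = sqrt(3069/5 + 839) = sqrt(7264/5) = 4*sqrt(2270)/5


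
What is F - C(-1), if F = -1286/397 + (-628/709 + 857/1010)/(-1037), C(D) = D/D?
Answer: -1249760523591/294806376010 ≈ -4.2393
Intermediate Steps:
C(D) = 1
F = -954954147581/294806376010 (F = -1286*1/397 + (-628*1/709 + 857*(1/1010))*(-1/1037) = -1286/397 + (-628/709 + 857/1010)*(-1/1037) = -1286/397 - 26667/716090*(-1/1037) = -1286/397 + 26667/742585330 = -954954147581/294806376010 ≈ -3.2393)
F - C(-1) = -954954147581/294806376010 - 1*1 = -954954147581/294806376010 - 1 = -1249760523591/294806376010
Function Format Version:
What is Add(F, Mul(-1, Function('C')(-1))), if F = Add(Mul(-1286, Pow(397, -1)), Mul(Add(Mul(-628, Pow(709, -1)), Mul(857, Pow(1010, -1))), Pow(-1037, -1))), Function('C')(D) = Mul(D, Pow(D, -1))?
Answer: Rational(-1249760523591, 294806376010) ≈ -4.2393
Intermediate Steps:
Function('C')(D) = 1
F = Rational(-954954147581, 294806376010) (F = Add(Mul(-1286, Rational(1, 397)), Mul(Add(Mul(-628, Rational(1, 709)), Mul(857, Rational(1, 1010))), Rational(-1, 1037))) = Add(Rational(-1286, 397), Mul(Add(Rational(-628, 709), Rational(857, 1010)), Rational(-1, 1037))) = Add(Rational(-1286, 397), Mul(Rational(-26667, 716090), Rational(-1, 1037))) = Add(Rational(-1286, 397), Rational(26667, 742585330)) = Rational(-954954147581, 294806376010) ≈ -3.2393)
Add(F, Mul(-1, Function('C')(-1))) = Add(Rational(-954954147581, 294806376010), Mul(-1, 1)) = Add(Rational(-954954147581, 294806376010), -1) = Rational(-1249760523591, 294806376010)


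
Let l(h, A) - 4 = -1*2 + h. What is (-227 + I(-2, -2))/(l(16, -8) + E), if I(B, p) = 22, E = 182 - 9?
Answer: -205/191 ≈ -1.0733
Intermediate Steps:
E = 173
l(h, A) = 2 + h (l(h, A) = 4 + (-1*2 + h) = 4 + (-2 + h) = 2 + h)
(-227 + I(-2, -2))/(l(16, -8) + E) = (-227 + 22)/((2 + 16) + 173) = -205/(18 + 173) = -205/191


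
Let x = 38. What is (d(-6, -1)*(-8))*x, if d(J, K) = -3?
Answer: 912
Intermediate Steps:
(d(-6, -1)*(-8))*x = -3*(-8)*38 = 24*38 = 912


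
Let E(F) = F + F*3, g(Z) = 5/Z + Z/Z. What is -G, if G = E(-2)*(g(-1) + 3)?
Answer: -8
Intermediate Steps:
g(Z) = 1 + 5/Z (g(Z) = 5/Z + 1 = 1 + 5/Z)
E(F) = 4*F (E(F) = F + 3*F = 4*F)
G = 8 (G = (4*(-2))*((5 - 1)/(-1) + 3) = -8*(-1*4 + 3) = -8*(-4 + 3) = -8*(-1) = 8)
-G = -1*8 = -8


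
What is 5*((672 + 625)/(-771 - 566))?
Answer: -6485/1337 ≈ -4.8504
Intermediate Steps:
5*((672 + 625)/(-771 - 566)) = 5*(1297/(-1337)) = 5*(1297*(-1/1337)) = 5*(-1297/1337) = -6485/1337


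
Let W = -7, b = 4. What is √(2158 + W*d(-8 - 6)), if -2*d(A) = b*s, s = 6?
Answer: √2242 ≈ 47.350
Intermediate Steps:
d(A) = -12 (d(A) = -2*6 = -½*24 = -12)
√(2158 + W*d(-8 - 6)) = √(2158 - 7*(-12)) = √(2158 + 84) = √2242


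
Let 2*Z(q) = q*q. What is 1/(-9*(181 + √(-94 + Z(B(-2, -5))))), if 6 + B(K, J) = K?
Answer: I/(9*(√62 - 181*I)) ≈ -0.00061271 + 2.6655e-5*I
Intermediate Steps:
B(K, J) = -6 + K
Z(q) = q²/2 (Z(q) = (q*q)/2 = q²/2)
1/(-9*(181 + √(-94 + Z(B(-2, -5))))) = 1/(-9*(181 + √(-94 + (-6 - 2)²/2))) = 1/(-9*(181 + √(-94 + (½)*(-8)²))) = 1/(-9*(181 + √(-94 + (½)*64))) = 1/(-9*(181 + √(-94 + 32))) = 1/(-9*(181 + √(-62))) = 1/(-9*(181 + I*√62)) = 1/(-1629 - 9*I*√62)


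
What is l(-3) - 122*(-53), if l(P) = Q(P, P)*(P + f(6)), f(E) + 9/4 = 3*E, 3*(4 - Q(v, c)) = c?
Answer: 26119/4 ≈ 6529.8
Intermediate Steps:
Q(v, c) = 4 - c/3
f(E) = -9/4 + 3*E
l(P) = (4 - P/3)*(63/4 + P) (l(P) = (4 - P/3)*(P + (-9/4 + 3*6)) = (4 - P/3)*(P + (-9/4 + 18)) = (4 - P/3)*(P + 63/4) = (4 - P/3)*(63/4 + P))
l(-3) - 122*(-53) = -(-12 - 3)*(63 + 4*(-3))/12 - 122*(-53) = -1/12*(-15)*(63 - 12) + 6466 = -1/12*(-15)*51 + 6466 = 255/4 + 6466 = 26119/4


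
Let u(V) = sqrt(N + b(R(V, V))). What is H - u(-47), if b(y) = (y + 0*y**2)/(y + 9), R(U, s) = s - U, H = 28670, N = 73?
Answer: 28670 - sqrt(73) ≈ 28661.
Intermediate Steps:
b(y) = y/(9 + y) (b(y) = (y + 0)/(9 + y) = y/(9 + y))
u(V) = sqrt(73) (u(V) = sqrt(73 + (V - V)/(9 + (V - V))) = sqrt(73 + 0/(9 + 0)) = sqrt(73 + 0/9) = sqrt(73 + 0*(1/9)) = sqrt(73 + 0) = sqrt(73))
H - u(-47) = 28670 - sqrt(73)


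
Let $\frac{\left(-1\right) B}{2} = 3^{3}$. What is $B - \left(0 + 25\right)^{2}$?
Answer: $-679$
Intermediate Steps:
$B = -54$ ($B = - 2 \cdot 3^{3} = \left(-2\right) 27 = -54$)
$B - \left(0 + 25\right)^{2} = -54 - \left(0 + 25\right)^{2} = -54 - 25^{2} = -54 - 625 = -679$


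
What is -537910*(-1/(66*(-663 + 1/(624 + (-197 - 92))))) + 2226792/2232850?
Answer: -92429248497053/8182761120600 ≈ -11.296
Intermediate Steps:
-537910*(-1/(66*(-663 + 1/(624 + (-197 - 92))))) + 2226792/2232850 = -537910*(-1/(66*(-663 + 1/(624 - 289)))) + 2226792*(1/2232850) = -537910*(-1/(66*(-663 + 1/335))) + 1113396/1116425 = -537910/((-66*(-222104/335))) + 1113396/1116425 = -537910/14658864/335 + 1113396/1116425 = -537910*335/14658864 + 1113396/1116425 = -90099925/7329432 + 1113396/1116425 = -92429248497053/8182761120600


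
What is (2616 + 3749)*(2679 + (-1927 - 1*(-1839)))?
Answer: 16491715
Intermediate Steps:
(2616 + 3749)*(2679 + (-1927 - 1*(-1839))) = 6365*(2679 + (-1927 + 1839)) = 6365*(2679 - 88) = 6365*2591 = 16491715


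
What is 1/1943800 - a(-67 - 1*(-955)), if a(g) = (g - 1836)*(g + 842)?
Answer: 3187909752001/1943800 ≈ 1.6400e+6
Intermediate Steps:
a(g) = (-1836 + g)*(842 + g)
1/1943800 - a(-67 - 1*(-955)) = 1/1943800 - (-1545912 + (-67 - 1*(-955))² - 994*(-67 - 1*(-955))) = 1/1943800 - (-1545912 + (-67 + 955)² - 994*(-67 + 955)) = 1/1943800 - (-1545912 + 888² - 994*888) = 1/1943800 - (-1545912 + 788544 - 882672) = 1/1943800 - 1*(-1640040) = 1/1943800 + 1640040 = 3187909752001/1943800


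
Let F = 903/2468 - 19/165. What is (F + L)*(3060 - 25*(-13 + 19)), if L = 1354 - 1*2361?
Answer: -39766938389/13574 ≈ -2.9296e+6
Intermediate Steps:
F = 102103/407220 (F = 903*(1/2468) - 19*1/165 = 903/2468 - 19/165 = 102103/407220 ≈ 0.25073)
L = -1007 (L = 1354 - 2361 = -1007)
(F + L)*(3060 - 25*(-13 + 19)) = (102103/407220 - 1007)*(3060 - 25*(-13 + 19)) = -409968437*(3060 - 25*6)/407220 = -409968437*(3060 - 150)/407220 = -409968437/407220*2910 = -39766938389/13574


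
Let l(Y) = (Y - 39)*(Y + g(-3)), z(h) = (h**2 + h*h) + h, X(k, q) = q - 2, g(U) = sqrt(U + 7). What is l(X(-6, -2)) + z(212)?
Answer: 90186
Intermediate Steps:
g(U) = sqrt(7 + U)
X(k, q) = -2 + q
z(h) = h + 2*h**2 (z(h) = (h**2 + h**2) + h = 2*h**2 + h = h + 2*h**2)
l(Y) = (-39 + Y)*(2 + Y) (l(Y) = (Y - 39)*(Y + sqrt(7 - 3)) = (-39 + Y)*(Y + sqrt(4)) = (-39 + Y)*(Y + 2) = (-39 + Y)*(2 + Y))
l(X(-6, -2)) + z(212) = (-78 + (-2 - 2)**2 - 37*(-2 - 2)) + 212*(1 + 2*212) = (-78 + (-4)**2 - 37*(-4)) + 212*(1 + 424) = (-78 + 16 + 148) + 212*425 = 86 + 90100 = 90186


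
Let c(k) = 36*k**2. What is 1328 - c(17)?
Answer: -9076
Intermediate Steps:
1328 - c(17) = 1328 - 36*17**2 = 1328 - 36*289 = 1328 - 1*10404 = 1328 - 10404 = -9076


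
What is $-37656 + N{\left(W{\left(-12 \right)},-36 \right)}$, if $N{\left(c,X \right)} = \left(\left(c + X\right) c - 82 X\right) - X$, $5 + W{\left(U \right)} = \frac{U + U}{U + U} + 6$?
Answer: $-34736$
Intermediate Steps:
$W{\left(U \right)} = 2$ ($W{\left(U \right)} = -5 + \left(\frac{U + U}{U + U} + 6\right) = -5 + \left(\frac{2 U}{2 U} + 6\right) = -5 + \left(2 U \frac{1}{2 U} + 6\right) = -5 + \left(1 + 6\right) = -5 + 7 = 2$)
$N{\left(c,X \right)} = - 83 X + c \left(X + c\right)$ ($N{\left(c,X \right)} = \left(\left(X + c\right) c - 82 X\right) - X = \left(c \left(X + c\right) - 82 X\right) - X = \left(- 82 X + c \left(X + c\right)\right) - X = - 83 X + c \left(X + c\right)$)
$-37656 + N{\left(W{\left(-12 \right)},-36 \right)} = -37656 - \left(-2916 - 4\right) = -37656 + \left(4 + 2988 - 72\right) = -37656 + 2920 = -34736$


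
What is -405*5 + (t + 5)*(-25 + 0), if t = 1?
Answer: -2175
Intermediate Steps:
-405*5 + (t + 5)*(-25 + 0) = -405*5 + (1 + 5)*(-25 + 0) = -45*45 + 6*(-25) = -2025 - 150 = -2175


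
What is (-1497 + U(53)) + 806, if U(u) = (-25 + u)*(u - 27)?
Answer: 37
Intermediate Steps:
U(u) = (-27 + u)*(-25 + u) (U(u) = (-25 + u)*(-27 + u) = (-27 + u)*(-25 + u))
(-1497 + U(53)) + 806 = (-1497 + (675 + 53² - 52*53)) + 806 = (-1497 + (675 + 2809 - 2756)) + 806 = (-1497 + 728) + 806 = -769 + 806 = 37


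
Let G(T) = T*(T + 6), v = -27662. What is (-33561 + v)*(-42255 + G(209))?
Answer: -164077640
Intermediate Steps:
G(T) = T*(6 + T)
(-33561 + v)*(-42255 + G(209)) = (-33561 - 27662)*(-42255 + 209*(6 + 209)) = -61223*(-42255 + 209*215) = -61223*(-42255 + 44935) = -61223*2680 = -164077640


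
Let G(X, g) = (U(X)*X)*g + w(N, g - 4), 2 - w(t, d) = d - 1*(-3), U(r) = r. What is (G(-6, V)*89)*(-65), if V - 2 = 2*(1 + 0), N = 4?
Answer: -827255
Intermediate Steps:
w(t, d) = -1 - d (w(t, d) = 2 - (d - 1*(-3)) = 2 - (d + 3) = 2 - (3 + d) = 2 + (-3 - d) = -1 - d)
V = 4 (V = 2 + 2*(1 + 0) = 2 + 2*1 = 2 + 2 = 4)
G(X, g) = 3 - g + g*X² (G(X, g) = (X*X)*g + (-1 - (g - 4)) = X²*g + (-1 - (-4 + g)) = g*X² + (-1 + (4 - g)) = g*X² + (3 - g) = 3 - g + g*X²)
(G(-6, V)*89)*(-65) = ((3 - 1*4 + 4*(-6)²)*89)*(-65) = ((3 - 4 + 4*36)*89)*(-65) = ((3 - 4 + 144)*89)*(-65) = (143*89)*(-65) = 12727*(-65) = -827255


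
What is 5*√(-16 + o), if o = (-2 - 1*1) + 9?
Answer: 5*I*√10 ≈ 15.811*I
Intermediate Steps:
o = 6 (o = (-2 - 1) + 9 = -3 + 9 = 6)
5*√(-16 + o) = 5*√(-16 + 6) = 5*√(-10) = 5*(I*√10) = 5*I*√10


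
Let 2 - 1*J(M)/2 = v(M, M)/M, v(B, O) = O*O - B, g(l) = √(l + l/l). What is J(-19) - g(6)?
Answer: 44 - √7 ≈ 41.354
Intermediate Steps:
g(l) = √(1 + l) (g(l) = √(l + 1) = √(1 + l))
v(B, O) = O² - B
J(M) = 4 - 2*(M² - M)/M
J(-19) - g(6) = (6 - 2*(-19)) - √(1 + 6) = (6 + 38) - √7 = 44 - √7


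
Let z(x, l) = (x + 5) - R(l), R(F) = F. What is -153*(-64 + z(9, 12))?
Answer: 9486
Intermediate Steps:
z(x, l) = 5 + x - l (z(x, l) = (x + 5) - l = (5 + x) - l = 5 + x - l)
-153*(-64 + z(9, 12)) = -153*(-64 + (5 + 9 - 1*12)) = -153*(-64 + (5 + 9 - 12)) = -153*(-64 + 2) = -153*(-62) = 9486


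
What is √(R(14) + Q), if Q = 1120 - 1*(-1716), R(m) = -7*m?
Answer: 37*√2 ≈ 52.326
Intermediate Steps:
Q = 2836 (Q = 1120 + 1716 = 2836)
√(R(14) + Q) = √(-7*14 + 2836) = √(-98 + 2836) = √2738 = 37*√2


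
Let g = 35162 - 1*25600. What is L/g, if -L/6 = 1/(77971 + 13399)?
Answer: -3/436839970 ≈ -6.8675e-9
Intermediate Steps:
L = -3/45685 (L = -6/(77971 + 13399) = -6/91370 = -6*1/91370 = -3/45685 ≈ -6.5667e-5)
g = 9562 (g = 35162 - 25600 = 9562)
L/g = -3/45685/9562 = -3/45685*1/9562 = -3/436839970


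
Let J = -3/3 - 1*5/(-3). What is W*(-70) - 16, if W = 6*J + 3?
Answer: -506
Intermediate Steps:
J = ⅔ (J = -3*⅓ - 5*(-⅓) = -1 + 5/3 = ⅔ ≈ 0.66667)
W = 7 (W = 6*(⅔) + 3 = 4 + 3 = 7)
W*(-70) - 16 = 7*(-70) - 16 = -490 - 16 = -506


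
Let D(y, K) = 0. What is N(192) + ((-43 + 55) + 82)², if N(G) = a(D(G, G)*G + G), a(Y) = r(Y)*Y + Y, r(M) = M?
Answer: 45892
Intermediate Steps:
a(Y) = Y + Y² (a(Y) = Y*Y + Y = Y² + Y = Y + Y²)
N(G) = G*(1 + G) (N(G) = (0*G + G)*(1 + (0*G + G)) = (0 + G)*(1 + (0 + G)) = G*(1 + G))
N(192) + ((-43 + 55) + 82)² = 192*(1 + 192) + ((-43 + 55) + 82)² = 192*193 + (12 + 82)² = 37056 + 94² = 37056 + 8836 = 45892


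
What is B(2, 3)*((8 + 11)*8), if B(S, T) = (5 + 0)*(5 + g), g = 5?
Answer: 7600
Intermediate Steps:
B(S, T) = 50 (B(S, T) = (5 + 0)*(5 + 5) = 5*10 = 50)
B(2, 3)*((8 + 11)*8) = 50*((8 + 11)*8) = 50*(19*8) = 50*152 = 7600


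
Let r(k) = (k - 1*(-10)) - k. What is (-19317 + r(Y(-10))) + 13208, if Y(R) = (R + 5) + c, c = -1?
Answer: -6099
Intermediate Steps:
Y(R) = 4 + R (Y(R) = (R + 5) - 1 = (5 + R) - 1 = 4 + R)
r(k) = 10 (r(k) = (k + 10) - k = (10 + k) - k = 10)
(-19317 + r(Y(-10))) + 13208 = (-19317 + 10) + 13208 = -19307 + 13208 = -6099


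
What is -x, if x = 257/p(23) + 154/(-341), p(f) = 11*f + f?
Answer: -4103/8556 ≈ -0.47955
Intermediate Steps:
p(f) = 12*f
x = 4103/8556 (x = 257/((12*23)) + 154/(-341) = 257/276 + 154*(-1/341) = 257*(1/276) - 14/31 = 257/276 - 14/31 = 4103/8556 ≈ 0.47955)
-x = -1*4103/8556 = -4103/8556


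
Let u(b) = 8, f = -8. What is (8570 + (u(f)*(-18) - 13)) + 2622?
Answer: 11035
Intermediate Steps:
(8570 + (u(f)*(-18) - 13)) + 2622 = (8570 + (8*(-18) - 13)) + 2622 = (8570 + (-144 - 13)) + 2622 = (8570 - 157) + 2622 = 8413 + 2622 = 11035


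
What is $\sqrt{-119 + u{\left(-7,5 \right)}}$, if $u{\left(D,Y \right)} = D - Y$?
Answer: $i \sqrt{131} \approx 11.446 i$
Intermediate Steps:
$\sqrt{-119 + u{\left(-7,5 \right)}} = \sqrt{-119 - 12} = \sqrt{-131} = i \sqrt{131}$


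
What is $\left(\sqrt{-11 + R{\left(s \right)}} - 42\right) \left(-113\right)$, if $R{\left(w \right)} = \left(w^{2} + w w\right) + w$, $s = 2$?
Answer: $4746 - 113 i \approx 4746.0 - 113.0 i$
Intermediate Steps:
$R{\left(w \right)} = w + 2 w^{2}$ ($R{\left(w \right)} = \left(w^{2} + w^{2}\right) + w = 2 w^{2} + w = w + 2 w^{2}$)
$\left(\sqrt{-11 + R{\left(s \right)}} - 42\right) \left(-113\right) = \left(\sqrt{-11 + 2 \left(1 + 2 \cdot 2\right)} - 42\right) \left(-113\right) = \left(\sqrt{-11 + 2 \left(1 + 4\right)} - 42\right) \left(-113\right) = \left(\sqrt{-11 + 2 \cdot 5} - 42\right) \left(-113\right) = \left(\sqrt{-11 + 10} - 42\right) \left(-113\right) = \left(\sqrt{-1} - 42\right) \left(-113\right) = \left(i - 42\right) \left(-113\right) = \left(-42 + i\right) \left(-113\right) = 4746 - 113 i$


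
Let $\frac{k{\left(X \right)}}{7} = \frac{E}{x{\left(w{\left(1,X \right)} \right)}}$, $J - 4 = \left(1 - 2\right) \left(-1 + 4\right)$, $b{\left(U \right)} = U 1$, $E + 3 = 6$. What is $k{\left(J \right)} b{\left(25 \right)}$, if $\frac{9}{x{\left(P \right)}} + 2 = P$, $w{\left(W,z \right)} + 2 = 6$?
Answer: $\frac{350}{3} \approx 116.67$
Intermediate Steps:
$w{\left(W,z \right)} = 4$ ($w{\left(W,z \right)} = -2 + 6 = 4$)
$x{\left(P \right)} = \frac{9}{-2 + P}$
$E = 3$ ($E = -3 + 6 = 3$)
$b{\left(U \right)} = U$
$J = 1$ ($J = 4 + \left(1 - 2\right) \left(-1 + 4\right) = 4 - 3 = 1$)
$k{\left(X \right)} = \frac{14}{3}$ ($k{\left(X \right)} = 7 \frac{3}{9 \frac{1}{-2 + 4}} = 7 \frac{3}{9 \cdot \frac{1}{2}} = 7 \frac{3}{\frac{9}{2}} = 7 \cdot 3 \cdot \frac{2}{9} = 7 \cdot \frac{2}{3} = \frac{14}{3}$)
$k{\left(J \right)} b{\left(25 \right)} = \frac{14}{3} \cdot 25 = \frac{350}{3}$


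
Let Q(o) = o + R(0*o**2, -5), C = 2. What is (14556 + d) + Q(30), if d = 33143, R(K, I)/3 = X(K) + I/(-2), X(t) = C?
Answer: 95485/2 ≈ 47743.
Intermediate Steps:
X(t) = 2
R(K, I) = 6 - 3*I/2 (R(K, I) = 3*(2 + I/(-2)) = 3*(2 + I*(-1/2)) = 3*(2 - I/2) = 6 - 3*I/2)
Q(o) = 27/2 + o (Q(o) = o + (6 - 3/2*(-5)) = o + (6 + 15/2) = o + 27/2 = 27/2 + o)
(14556 + d) + Q(30) = (14556 + 33143) + (27/2 + 30) = 47699 + 87/2 = 95485/2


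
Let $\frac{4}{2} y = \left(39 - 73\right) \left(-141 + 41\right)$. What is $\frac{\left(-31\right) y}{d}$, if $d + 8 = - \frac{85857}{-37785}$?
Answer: $\frac{663756500}{72141} \approx 9200.8$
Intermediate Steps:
$y = 1700$ ($y = \frac{\left(39 - 73\right) \left(-141 + 41\right)}{2} = \frac{\left(-34\right) \left(-100\right)}{2} = \frac{1}{2} \cdot 3400 = 1700$)
$d = - \frac{72141}{12595}$ ($d = -8 - \frac{85857}{-37785} = -8 - - \frac{28619}{12595} = -8 + \frac{28619}{12595} = - \frac{72141}{12595} \approx -5.7278$)
$\frac{\left(-31\right) y}{d} = \frac{\left(-31\right) 1700}{- \frac{72141}{12595}} = \left(-52700\right) \left(- \frac{12595}{72141}\right) = \frac{663756500}{72141}$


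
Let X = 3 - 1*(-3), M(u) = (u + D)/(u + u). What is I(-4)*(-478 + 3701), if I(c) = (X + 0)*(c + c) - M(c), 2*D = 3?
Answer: -2491379/16 ≈ -1.5571e+5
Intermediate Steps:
D = 3/2 (D = (½)*3 = 3/2 ≈ 1.5000)
M(u) = (3/2 + u)/(2*u) (M(u) = (u + 3/2)/(u + u) = (3/2 + u)/((2*u)) = (3/2 + u)*(1/(2*u)) = (3/2 + u)/(2*u))
X = 6 (X = 3 + 3 = 6)
I(c) = 12*c - (3 + 2*c)/(4*c) (I(c) = (6 + 0)*(c + c) - (3 + 2*c)/(4*c) = 6*(2*c) - (3 + 2*c)/(4*c) = 12*c - (3 + 2*c)/(4*c))
I(-4)*(-478 + 3701) = (-½ + 12*(-4) - ¾/(-4))*(-478 + 3701) = (-½ - 48 - ¾*(-¼))*3223 = (-½ - 48 + 3/16)*3223 = -773/16*3223 = -2491379/16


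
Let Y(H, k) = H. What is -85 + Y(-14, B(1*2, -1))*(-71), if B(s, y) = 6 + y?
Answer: 909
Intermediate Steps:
-85 + Y(-14, B(1*2, -1))*(-71) = -85 - 14*(-71) = -85 + 994 = 909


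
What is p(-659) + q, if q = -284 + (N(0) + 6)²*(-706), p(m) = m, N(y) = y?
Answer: -26359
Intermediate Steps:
q = -25700 (q = -284 + (0 + 6)²*(-706) = -284 + 6²*(-706) = -284 + 36*(-706) = -284 - 25416 = -25700)
p(-659) + q = -659 - 25700 = -26359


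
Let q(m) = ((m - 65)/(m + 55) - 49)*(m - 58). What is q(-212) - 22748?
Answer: -1569116/157 ≈ -9994.4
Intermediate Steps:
q(m) = (-58 + m)*(-49 + (-65 + m)/(55 + m)) (q(m) = ((-65 + m)/(55 + m) - 49)*(-58 + m) = (-49 + (-65 + m)/(55 + m))*(-58 + m) = (-58 + m)*(-49 + (-65 + m)/(55 + m)))
q(-212) - 22748 = 24*(6670 - 212 - 2*(-212)²)/(55 - 212) - 22748 = 24*(6670 - 212 - 2*44944)/(-157) - 22748 = 24*(-1/157)*(6670 - 212 - 89888) - 22748 = 24*(-1/157)*(-83430) - 22748 = 2002320/157 - 22748 = -1569116/157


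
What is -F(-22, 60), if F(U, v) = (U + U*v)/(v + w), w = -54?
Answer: 671/3 ≈ 223.67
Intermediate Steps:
F(U, v) = (U + U*v)/(-54 + v) (F(U, v) = (U + U*v)/(v - 54) = (U + U*v)/(-54 + v))
-F(-22, 60) = -(-22)*(1 + 60)/(-54 + 60) = -(-22)*61/6 = -1*(-671/3) = 671/3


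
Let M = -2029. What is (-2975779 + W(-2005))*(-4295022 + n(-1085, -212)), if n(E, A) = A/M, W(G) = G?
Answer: 25950194737151984/2029 ≈ 1.2790e+13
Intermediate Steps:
n(E, A) = -A/2029 (n(E, A) = A/(-2029) = A*(-1/2029) = -A/2029)
(-2975779 + W(-2005))*(-4295022 + n(-1085, -212)) = (-2975779 - 2005)*(-4295022 - 1/2029*(-212)) = -2977784*(-4295022 + 212/2029) = -2977784*(-8714599426/2029) = 25950194737151984/2029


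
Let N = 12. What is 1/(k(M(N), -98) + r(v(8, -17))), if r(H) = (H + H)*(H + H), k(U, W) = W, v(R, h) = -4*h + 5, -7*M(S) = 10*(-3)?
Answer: 1/21218 ≈ 4.7130e-5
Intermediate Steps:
M(S) = 30/7 (M(S) = -10*(-3)/7 = -⅐*(-30) = 30/7)
v(R, h) = 5 - 4*h
r(H) = 4*H² (r(H) = (2*H)*(2*H) = 4*H²)
1/(k(M(N), -98) + r(v(8, -17))) = 1/(-98 + 4*(5 - 4*(-17))²) = 1/(-98 + 4*(5 + 68)²) = 1/(-98 + 4*73²) = 1/(-98 + 4*5329) = 1/(-98 + 21316) = 1/21218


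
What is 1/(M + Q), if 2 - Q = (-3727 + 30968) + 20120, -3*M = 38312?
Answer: -3/180389 ≈ -1.6631e-5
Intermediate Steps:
M = -38312/3 (M = -1/3*38312 = -38312/3 ≈ -12771.)
Q = -47359 (Q = 2 - ((-3727 + 30968) + 20120) = 2 - (27241 + 20120) = 2 - 1*47361 = 2 - 47361 = -47359)
1/(M + Q) = 1/(-38312/3 - 47359) = 1/(-180389/3) = -3/180389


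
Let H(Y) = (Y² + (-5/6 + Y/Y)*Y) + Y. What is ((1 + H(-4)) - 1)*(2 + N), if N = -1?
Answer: 34/3 ≈ 11.333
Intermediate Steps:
H(Y) = Y² + 7*Y/6 (H(Y) = (Y² + (-5*⅙ + 1)*Y) + Y = (Y² + (-⅚ + 1)*Y) + Y = (Y² + Y/6) + Y = Y² + 7*Y/6)
((1 + H(-4)) - 1)*(2 + N) = ((1 + (⅙)*(-4)*(7 + 6*(-4))) - 1)*(2 - 1) = ((1 + (⅙)*(-4)*(7 - 24)) - 1)*1 = ((1 + (⅙)*(-4)*(-17)) - 1)*1 = ((1 + 34/3) - 1)*1 = (37/3 - 1)*1 = (34/3)*1 = 34/3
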